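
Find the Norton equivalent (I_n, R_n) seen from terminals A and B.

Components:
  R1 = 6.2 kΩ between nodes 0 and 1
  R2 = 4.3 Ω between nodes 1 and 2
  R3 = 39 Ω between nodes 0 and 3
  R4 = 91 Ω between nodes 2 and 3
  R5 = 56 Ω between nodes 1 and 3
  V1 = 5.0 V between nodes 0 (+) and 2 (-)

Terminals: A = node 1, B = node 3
Find the Thévenin equivalent first; then I_n = V_th/R_th and R_n = R_th.
Step 1 — V_th is the open-circuit voltage V_A - V_B (nothing connected across the terminals).
Nodal analysis, taking node 2 as the 0 V reference.
Source V1 fixes V_0 = 5 V.
KCL at each unknown node (sum of currents leaving = 0; resistances in Ω):
  Node 1: (V_1 - 5)/6200 + (V_1 - 0)/4.3 + (V_1 - V_3)/56 = 0
  Node 3: (V_3 - 5)/39 + (V_3 - 0)/91 + (V_3 - V_1)/56 = 0
Collecting terms (coefficients in siemens):
  0.2506·V_1 - 0.01786·V_3 = 0.0008065
  0.05449·V_3 - 0.01786·V_1 = 0.1282
Determinant D = (0.2506)(0.05449) - (-0.01786)(-0.01786) = 0.01333
V_1 = [(0.0008065)(0.05449) - (-0.01786)(0.1282)]/D = 0.175 V
V_3 = [(0.2506)(0.1282) - (0.0008065)(-0.01786)]/D = 2.41 V
V_th = V_1 - V_3 = 0.175 - 2.41 = -2.235 V
Step 2 — R_th: zero the source — replace V1 by a short circuit (node 2 merges into node 0) — and find the resistance seen between A (node 1) and B (node 3).
Reduce the network between node 1 (A) and node 3 (B) by series/parallel combination:
  Rp1 = R1 ‖ R2 (parallel, both between nodes 0 and 1) = 1/(1/6200 + 1/4.3) = 4.297 Ω
  Rp2 = R3 ‖ R4 (parallel, both between nodes 0 and 3) = 1/(1/39 + 1/91) = 27.3 Ω
  Rs1 = Rp1 + Rp2 (series, joined only at node 0) = 4.297 + 27.3 = 31.6 Ω
  Rp3 = R5 ‖ Rs1 (parallel, both between nodes 1 and 3) = 1/(1/56 + 1/31.6) = 20.2 Ω
R_th = 20.2 Ω
I_n = V_th/R_th = -2.235/20.2 = -0.1107 A, and R_n = R_th = 20.2 Ω

Final answer: I_n = -0.1107 A, R_n = 20.2 Ω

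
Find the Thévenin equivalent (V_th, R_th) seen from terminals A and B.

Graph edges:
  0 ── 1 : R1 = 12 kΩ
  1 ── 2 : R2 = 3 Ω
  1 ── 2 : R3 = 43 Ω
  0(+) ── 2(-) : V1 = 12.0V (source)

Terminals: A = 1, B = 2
Step 1 — V_th is the open-circuit voltage V_A - V_B (nothing connected across the terminals).
Nodal analysis, taking node 2 as the 0 V reference.
Source V1 fixes V_0 = 12 V.
KCL at each unknown node (sum of currents leaving = 0; resistances in Ω):
  Node 1: (V_1 - 12)/12000 + (V_1 - 0)/3 + (V_1 - 0)/43 = 0
Collecting terms: 0.3567 × V_1 = 0.001  =>  V_1 = 0.002804 V
V_th = V_1 - V_2 = 0.002804 - 0 = 0.002804 V
Step 2 — R_th: zero the source — replace V1 by a short circuit (node 2 merges into node 0) — and find the resistance seen between A (node 1) and B (node 0).
Reduce the network between node 1 (A) and node 0 (B) by series/parallel combination:
  Rp1 = R1 ‖ R2 ‖ R3 (parallel, all between nodes 0 and 1) = 1/(1/12000 + 1/3 + 1/43) = 2.804 Ω
R_th = 2.804 Ω

Final answer: V_th = 0.002804 V, R_th = 2.804 Ω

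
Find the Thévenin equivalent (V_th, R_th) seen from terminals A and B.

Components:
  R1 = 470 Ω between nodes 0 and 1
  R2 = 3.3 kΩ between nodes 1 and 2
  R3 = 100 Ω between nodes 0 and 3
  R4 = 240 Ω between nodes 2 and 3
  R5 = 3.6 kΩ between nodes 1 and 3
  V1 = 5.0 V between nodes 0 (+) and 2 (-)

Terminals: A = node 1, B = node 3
Step 1 — V_th is the open-circuit voltage V_A - V_B (nothing connected across the terminals).
Nodal analysis, taking node 2 as the 0 V reference.
Source V1 fixes V_0 = 5 V.
KCL at each unknown node (sum of currents leaving = 0; resistances in Ω):
  Node 1: (V_1 - 5)/470 + (V_1 - 0)/3300 + (V_1 - V_3)/3600 = 0
  Node 3: (V_3 - 5)/100 + (V_3 - 0)/240 + (V_3 - V_1)/3600 = 0
Collecting terms (coefficients in siemens):
  0.002708·V_1 - 0.0002778·V_3 = 0.01064
  0.01444·V_3 - 0.0002778·V_1 = 0.05
Determinant D = (0.002708)(0.01444) - (-0.0002778)(-0.0002778) = 0.00003905
V_1 = [(0.01064)(0.01444) - (-0.0002778)(0.05)]/D = 4.291 V
V_3 = [(0.002708)(0.05) - (0.01064)(-0.0002778)]/D = 3.544 V
V_th = V_1 - V_3 = 4.291 - 3.544 = 0.7472 V
Step 2 — R_th: zero the source — replace V1 by a short circuit (node 2 merges into node 0) — and find the resistance seen between A (node 1) and B (node 3).
Reduce the network between node 1 (A) and node 3 (B) by series/parallel combination:
  Rp1 = R1 ‖ R2 (parallel, both between nodes 0 and 1) = 1/(1/470 + 1/3300) = 411.4 Ω
  Rp2 = R3 ‖ R4 (parallel, both between nodes 0 and 3) = 1/(1/100 + 1/240) = 70.59 Ω
  Rs1 = Rp1 + Rp2 (series, joined only at node 0) = 411.4 + 70.59 = 482 Ω
  Rp3 = R5 ‖ Rs1 (parallel, both between nodes 1 and 3) = 1/(1/3600 + 1/482) = 425.1 Ω
R_th = 425.1 Ω

Final answer: V_th = 0.7472 V, R_th = 425.1 Ω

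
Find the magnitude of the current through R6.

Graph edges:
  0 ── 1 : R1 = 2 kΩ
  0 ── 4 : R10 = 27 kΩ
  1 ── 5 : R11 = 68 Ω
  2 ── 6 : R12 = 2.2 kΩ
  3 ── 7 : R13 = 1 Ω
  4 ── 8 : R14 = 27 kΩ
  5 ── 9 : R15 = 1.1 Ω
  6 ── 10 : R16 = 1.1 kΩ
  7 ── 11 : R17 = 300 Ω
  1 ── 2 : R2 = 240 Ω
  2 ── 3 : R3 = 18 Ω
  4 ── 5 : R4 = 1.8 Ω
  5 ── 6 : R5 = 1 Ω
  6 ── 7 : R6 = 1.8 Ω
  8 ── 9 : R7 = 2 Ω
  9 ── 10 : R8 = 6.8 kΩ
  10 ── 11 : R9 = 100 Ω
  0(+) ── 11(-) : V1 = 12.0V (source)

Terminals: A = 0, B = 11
Nodal analysis, taking node 11 as the 0 V reference.
Source V1 fixes V_0 = 12 V.
KCL at each unknown node (sum of currents leaving = 0; resistances in Ω):
  Node 1: (V_1 - 12)/2000 + (V_1 - V_2)/240 + (V_1 - V_5)/68 = 0
  Node 2: (V_2 - V_1)/240 + (V_2 - V_3)/18 + (V_2 - V_6)/2200 = 0
  Node 3: (V_3 - V_2)/18 + (V_3 - V_7)/1 = 0
  Node 4: (V_4 - V_5)/1.8 + (V_4 - 12)/27000 + (V_4 - V_8)/27000 = 0
  Node 5: (V_5 - V_4)/1.8 + (V_5 - V_6)/1 + (V_5 - V_1)/68 + (V_5 - V_9)/1.1 = 0
  Node 6: (V_6 - V_5)/1 + (V_6 - V_7)/1.8 + (V_6 - V_2)/2200 + (V_6 - V_10)/1100 = 0
  Node 7: (V_7 - V_6)/1.8 + (V_7 - V_3)/1 + (V_7 - 0)/300 = 0
  Node 8: (V_8 - V_9)/2 + (V_8 - V_4)/27000 = 0
  Node 9: (V_9 - V_8)/2 + (V_9 - V_10)/6800 + (V_9 - V_5)/1.1 = 0
  Node 10: (V_10 - V_9)/6800 + (V_10 - 0)/100 + (V_10 - V_6)/1100 = 0
Collecting terms (coefficients in siemens):
  0.01937·V_1 - 0.004167·V_2 - 0.01471·V_5 = 0.006
  0.06018·V_2 - 0.004167·V_1 - 0.05556·V_3 - 0.0004545·V_6 = 0
  1.056·V_3 - 0.05556·V_2 - 1·V_7 = 0
  0.5556·V_4 - 0.5556·V_5 - 0.00003704·V_8 = 0.0004444
  2.479·V_5 - 0.01471·V_1 - 0.5556·V_4 - 1·V_6 - 0.9091·V_9 = 0
  1.557·V_6 - 0.0004545·V_2 - 1·V_5 - 0.5556·V_7 - 0.0009091·V_10 = 0
  1.559·V_7 - 1·V_3 - 0.5556·V_6 = 0
  0.5·V_8 - 0.00003704·V_4 - 0.5·V_9 = 0
  1.409·V_9 - 0.9091·V_5 - 0.5·V_8 - 0.0001471·V_10 = 0
  0.01106·V_10 - 0.0009091·V_6 - 0.0001471·V_9 = 0
Solving these 10 simultaneous equations (Gaussian elimination) gives:
  V_1 = 1.593 V, V_2 = 1.325 V, V_3 = 1.305 V, V_4 = 1.315 V
  V_5 = 1.314 V, V_6 = 1.31 V, V_7 = 1.304 V, V_8 = 1.314 V
  V_9 = 1.314 V, V_10 = 0.1252 V
I_R6 = (V_6 - V_7)/R6 = (1.31 - 1.304)/1.8 = 0.003241 A
|I_R6| = 0.003241 A

Final answer: |I_R6| = 0.003241 A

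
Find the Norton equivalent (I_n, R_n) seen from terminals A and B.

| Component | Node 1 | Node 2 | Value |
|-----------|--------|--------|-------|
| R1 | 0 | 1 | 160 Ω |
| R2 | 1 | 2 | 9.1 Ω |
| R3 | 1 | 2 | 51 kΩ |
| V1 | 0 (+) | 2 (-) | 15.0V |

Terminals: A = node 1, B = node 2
Find the Thévenin equivalent first; then I_n = V_th/R_th and R_n = R_th.
Step 1 — V_th is the open-circuit voltage V_A - V_B (nothing connected across the terminals).
Nodal analysis, taking node 2 as the 0 V reference.
Source V1 fixes V_0 = 15 V.
KCL at each unknown node (sum of currents leaving = 0; resistances in Ω):
  Node 1: (V_1 - 15)/160 + (V_1 - 0)/9.1 + (V_1 - 0)/51000 = 0
Collecting terms: 0.1162 × V_1 = 0.09375  =>  V_1 = 0.8071 V
V_th = V_1 - V_2 = 0.8071 - 0 = 0.8071 V
Step 2 — R_th: zero the source — replace V1 by a short circuit (node 2 merges into node 0) — and find the resistance seen between A (node 1) and B (node 0).
Reduce the network between node 1 (A) and node 0 (B) by series/parallel combination:
  Rp1 = R1 ‖ R2 ‖ R3 (parallel, all between nodes 0 and 1) = 1/(1/160 + 1/9.1 + 1/51000) = 8.609 Ω
R_th = 8.609 Ω
I_n = V_th/R_th = 0.8071/8.609 = 0.09375 A, and R_n = R_th = 8.609 Ω

Final answer: I_n = 0.09375 A, R_n = 8.609 Ω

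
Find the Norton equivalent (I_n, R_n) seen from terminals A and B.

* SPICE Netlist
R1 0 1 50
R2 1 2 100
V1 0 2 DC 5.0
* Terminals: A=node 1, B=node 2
Find the Thévenin equivalent first; then I_n = V_th/R_th and R_n = R_th.
Step 1 — V_th is the open-circuit voltage V_A - V_B (nothing connected across the terminals).
Nodal analysis, taking node 2 as the 0 V reference.
Source V1 fixes V_0 = 5 V.
KCL at each unknown node (sum of currents leaving = 0; resistances in Ω):
  Node 1: (V_1 - 5)/50 + (V_1 - 0)/100 = 0
Collecting terms: 0.03 × V_1 = 0.1  =>  V_1 = 3.333 V
V_th = V_1 - V_2 = 3.333 - 0 = 3.333 V
Step 2 — R_th: zero the source — replace V1 by a short circuit (node 2 merges into node 0) — and find the resistance seen between A (node 1) and B (node 0).
Reduce the network between node 1 (A) and node 0 (B) by series/parallel combination:
  Rp1 = R1 ‖ R2 (parallel, both between nodes 0 and 1) = 1/(1/50 + 1/100) = 33.33 Ω
R_th = 33.33 Ω
I_n = V_th/R_th = 3.333/33.33 = 0.1 A, and R_n = R_th = 33.33 Ω

Final answer: I_n = 0.1 A, R_n = 33.33 Ω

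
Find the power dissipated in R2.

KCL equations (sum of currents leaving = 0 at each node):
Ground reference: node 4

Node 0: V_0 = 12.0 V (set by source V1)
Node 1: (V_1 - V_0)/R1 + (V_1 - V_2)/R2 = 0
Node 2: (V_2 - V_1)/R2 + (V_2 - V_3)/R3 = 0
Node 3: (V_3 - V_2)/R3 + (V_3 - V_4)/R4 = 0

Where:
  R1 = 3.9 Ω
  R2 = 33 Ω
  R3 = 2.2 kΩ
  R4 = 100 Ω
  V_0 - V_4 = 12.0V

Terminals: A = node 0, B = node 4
Nodal analysis, taking node 4 as the 0 V reference.
Source V1 fixes V_0 = 12 V.
KCL at each unknown node (sum of currents leaving = 0; resistances in Ω):
  Node 1: (V_1 - 12)/3.9 + (V_1 - V_2)/33 = 0
  Node 2: (V_2 - V_1)/33 + (V_2 - V_3)/2200 = 0
  Node 3: (V_3 - V_2)/2200 + (V_3 - 0)/100 = 0
Collecting terms (coefficients in siemens):
  0.2867·V_1 - 0.0303·V_2 = 3.077
  0.03076·V_2 - 0.0303·V_1 - 0.0004545·V_3 = 0
  0.01045·V_3 - 0.0004545·V_2 = 0
Solving these 3 simultaneous equations (Gaussian elimination) gives:
  V_1 = 11.98 V, V_2 = 11.81 V, V_3 = 0.5135 V
I_R2 = (V_1 - V_2)/R2 = (11.98 - 11.81)/33 = 0.005135 A
P_R2 = I_R2² × R2 = (0.005135)² × 33 = 0.0008702 W

Final answer: 0.0008702 W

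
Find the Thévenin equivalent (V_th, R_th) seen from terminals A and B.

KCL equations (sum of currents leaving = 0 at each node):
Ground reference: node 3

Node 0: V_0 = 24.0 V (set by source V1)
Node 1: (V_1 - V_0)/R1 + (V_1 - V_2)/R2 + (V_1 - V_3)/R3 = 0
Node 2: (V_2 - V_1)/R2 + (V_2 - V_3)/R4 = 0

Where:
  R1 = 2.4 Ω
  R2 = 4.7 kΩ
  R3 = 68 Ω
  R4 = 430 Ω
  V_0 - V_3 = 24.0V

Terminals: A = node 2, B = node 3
Step 1 — V_th is the open-circuit voltage V_A - V_B (nothing connected across the terminals).
Nodal analysis, taking node 3 as the 0 V reference.
Source V1 fixes V_0 = 24 V.
KCL at each unknown node (sum of currents leaving = 0; resistances in Ω):
  Node 1: (V_1 - 24)/2.4 + (V_1 - V_2)/4700 + (V_1 - 0)/68 = 0
  Node 2: (V_2 - V_1)/4700 + (V_2 - 0)/430 = 0
Collecting terms (coefficients in siemens):
  0.4316·V_1 - 0.0002128·V_2 = 10
  0.002538·V_2 - 0.0002128·V_1 = 0
Determinant D = (0.4316)(0.002538) - (-0.0002128)(-0.0002128) = 0.001095
V_1 = [(10)(0.002538) - (-0.0002128)(0)]/D = 23.17 V
V_2 = [(0.4316)(0) - (10)(-0.0002128)]/D = 1.942 V
V_th = V_2 - V_3 = 1.942 - 0 = 1.942 V
Step 2 — R_th: zero the source — replace V1 by a short circuit (node 3 merges into node 0) — and find the resistance seen between A (node 2) and B (node 0).
Reduce the network between node 2 (A) and node 0 (B) by series/parallel combination:
  Rp1 = R1 ‖ R3 (parallel, both between nodes 0 and 1) = 1/(1/2.4 + 1/68) = 2.318 Ω
  Rs1 = R2 + Rp1 (series, joined only at node 1) = 4700 + 2.318 = 4702 Ω
  Rp2 = R4 ‖ Rs1 (parallel, both between nodes 0 and 2) = 1/(1/430 + 1/4702) = 394 Ω
R_th = 394 Ω

Final answer: V_th = 1.942 V, R_th = 394 Ω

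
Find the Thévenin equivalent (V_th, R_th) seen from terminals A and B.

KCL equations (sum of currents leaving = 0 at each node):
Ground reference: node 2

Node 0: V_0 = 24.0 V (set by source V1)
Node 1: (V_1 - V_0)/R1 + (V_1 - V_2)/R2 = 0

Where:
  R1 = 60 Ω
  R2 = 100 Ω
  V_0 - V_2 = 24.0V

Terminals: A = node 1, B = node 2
Step 1 — V_th is the open-circuit voltage V_A - V_B (nothing connected across the terminals).
Nodal analysis, taking node 2 as the 0 V reference.
Source V1 fixes V_0 = 24 V.
KCL at each unknown node (sum of currents leaving = 0; resistances in Ω):
  Node 1: (V_1 - 24)/60 + (V_1 - 0)/100 = 0
Collecting terms: 0.02667 × V_1 = 0.4  =>  V_1 = 15 V
V_th = V_1 - V_2 = 15 - 0 = 15 V
Step 2 — R_th: zero the source — replace V1 by a short circuit (node 2 merges into node 0) — and find the resistance seen between A (node 1) and B (node 0).
Reduce the network between node 1 (A) and node 0 (B) by series/parallel combination:
  Rp1 = R1 ‖ R2 (parallel, both between nodes 0 and 1) = 1/(1/60 + 1/100) = 37.5 Ω
R_th = 37.5 Ω

Final answer: V_th = 15 V, R_th = 37.5 Ω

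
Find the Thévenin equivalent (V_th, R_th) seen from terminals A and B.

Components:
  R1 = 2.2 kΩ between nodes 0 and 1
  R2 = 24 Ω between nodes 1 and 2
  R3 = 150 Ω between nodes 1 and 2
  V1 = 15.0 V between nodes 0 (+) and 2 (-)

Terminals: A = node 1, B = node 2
Step 1 — V_th is the open-circuit voltage V_A - V_B (nothing connected across the terminals).
Nodal analysis, taking node 2 as the 0 V reference.
Source V1 fixes V_0 = 15 V.
KCL at each unknown node (sum of currents leaving = 0; resistances in Ω):
  Node 1: (V_1 - 15)/2200 + (V_1 - 0)/24 + (V_1 - 0)/150 = 0
Collecting terms: 0.04879 × V_1 = 0.006818  =>  V_1 = 0.1398 V
V_th = V_1 - V_2 = 0.1398 - 0 = 0.1398 V
Step 2 — R_th: zero the source — replace V1 by a short circuit (node 2 merges into node 0) — and find the resistance seen between A (node 1) and B (node 0).
Reduce the network between node 1 (A) and node 0 (B) by series/parallel combination:
  Rp1 = R1 ‖ R2 ‖ R3 (parallel, all between nodes 0 and 1) = 1/(1/2200 + 1/24 + 1/150) = 20.5 Ω
R_th = 20.5 Ω

Final answer: V_th = 0.1398 V, R_th = 20.5 Ω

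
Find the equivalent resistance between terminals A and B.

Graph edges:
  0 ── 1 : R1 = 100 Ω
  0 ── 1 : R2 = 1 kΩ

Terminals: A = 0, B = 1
Reduce the network between node 0 (A) and node 1 (B) by series/parallel combination:
  Rp1 = R1 ‖ R2 (parallel, both between nodes 0 and 1) = 1/(1/100 + 1/1000) = 90.91 Ω
R_eq = 90.91 Ω

Final answer: 90.91 Ω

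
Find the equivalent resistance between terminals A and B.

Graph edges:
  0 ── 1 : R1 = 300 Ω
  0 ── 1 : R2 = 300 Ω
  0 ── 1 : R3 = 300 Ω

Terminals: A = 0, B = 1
Reduce the network between node 0 (A) and node 1 (B) by series/parallel combination:
  Rp1 = R1 ‖ R2 ‖ R3 (parallel, all between nodes 0 and 1) = 1/(1/300 + 1/300 + 1/300) = 100 Ω
R_eq = 100 Ω

Final answer: 100 Ω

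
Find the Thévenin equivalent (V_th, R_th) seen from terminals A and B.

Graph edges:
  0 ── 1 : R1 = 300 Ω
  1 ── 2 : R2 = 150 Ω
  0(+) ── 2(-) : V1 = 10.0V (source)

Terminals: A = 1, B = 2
Step 1 — V_th is the open-circuit voltage V_A - V_B (nothing connected across the terminals).
Nodal analysis, taking node 2 as the 0 V reference.
Source V1 fixes V_0 = 10 V.
KCL at each unknown node (sum of currents leaving = 0; resistances in Ω):
  Node 1: (V_1 - 10)/300 + (V_1 - 0)/150 = 0
Collecting terms: 0.01 × V_1 = 0.03333  =>  V_1 = 3.333 V
V_th = V_1 - V_2 = 3.333 - 0 = 3.333 V
Step 2 — R_th: zero the source — replace V1 by a short circuit (node 2 merges into node 0) — and find the resistance seen between A (node 1) and B (node 0).
Reduce the network between node 1 (A) and node 0 (B) by series/parallel combination:
  Rp1 = R1 ‖ R2 (parallel, both between nodes 0 and 1) = 1/(1/300 + 1/150) = 100 Ω
R_th = 100 Ω

Final answer: V_th = 3.333 V, R_th = 100 Ω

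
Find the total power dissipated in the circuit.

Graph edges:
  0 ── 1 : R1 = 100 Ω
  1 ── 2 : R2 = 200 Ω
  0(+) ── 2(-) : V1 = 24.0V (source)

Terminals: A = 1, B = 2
Nodal analysis, taking node 2 as the 0 V reference.
Source V1 fixes V_0 = 24 V.
KCL at each unknown node (sum of currents leaving = 0; resistances in Ω):
  Node 1: (V_1 - 24)/100 + (V_1 - 0)/200 = 0
Collecting terms: 0.015 × V_1 = 0.24  =>  V_1 = 16 V
Power in each resistor, P = (ΔV)²/R:
  P_R1 = (24 - 16)²/100 = 0.64 W
  P_R2 = (16 - 0)²/200 = 1.28 W
P_total = P_R1 + P_R2 = 1.92 W

Final answer: 1.92 W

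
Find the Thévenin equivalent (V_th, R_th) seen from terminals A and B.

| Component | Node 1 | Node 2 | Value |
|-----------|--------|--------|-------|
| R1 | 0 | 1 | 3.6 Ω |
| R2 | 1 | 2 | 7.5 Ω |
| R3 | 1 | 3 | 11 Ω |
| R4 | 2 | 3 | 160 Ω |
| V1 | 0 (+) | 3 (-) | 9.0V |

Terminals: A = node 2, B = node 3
Step 1 — V_th is the open-circuit voltage V_A - V_B (nothing connected across the terminals).
Nodal analysis, taking node 3 as the 0 V reference.
Source V1 fixes V_0 = 9 V.
KCL at each unknown node (sum of currents leaving = 0; resistances in Ω):
  Node 1: (V_1 - 9)/3.6 + (V_1 - V_2)/7.5 + (V_1 - 0)/11 = 0
  Node 2: (V_2 - V_1)/7.5 + (V_2 - 0)/160 = 0
Collecting terms (coefficients in siemens):
  0.502·V_1 - 0.1333·V_2 = 2.5
  0.1396·V_2 - 0.1333·V_1 = 0
Determinant D = (0.502)(0.1396) - (-0.1333)(-0.1333) = 0.0523
V_1 = [(2.5)(0.1396) - (-0.1333)(0)]/D = 6.673 V
V_2 = [(0.502)(0) - (2.5)(-0.1333)]/D = 6.374 V
V_th = V_2 - V_3 = 6.374 - 0 = 6.374 V
Step 2 — R_th: zero the source — replace V1 by a short circuit (node 3 merges into node 0) — and find the resistance seen between A (node 2) and B (node 0).
Reduce the network between node 2 (A) and node 0 (B) by series/parallel combination:
  Rp1 = R1 ‖ R3 (parallel, both between nodes 0 and 1) = 1/(1/3.6 + 1/11) = 2.712 Ω
  Rs1 = R2 + Rp1 (series, joined only at node 1) = 7.5 + 2.712 = 10.21 Ω
  Rp2 = R4 ‖ Rs1 (parallel, both between nodes 0 and 2) = 1/(1/160 + 1/10.21) = 9.6 Ω
R_th = 9.6 Ω

Final answer: V_th = 6.374 V, R_th = 9.6 Ω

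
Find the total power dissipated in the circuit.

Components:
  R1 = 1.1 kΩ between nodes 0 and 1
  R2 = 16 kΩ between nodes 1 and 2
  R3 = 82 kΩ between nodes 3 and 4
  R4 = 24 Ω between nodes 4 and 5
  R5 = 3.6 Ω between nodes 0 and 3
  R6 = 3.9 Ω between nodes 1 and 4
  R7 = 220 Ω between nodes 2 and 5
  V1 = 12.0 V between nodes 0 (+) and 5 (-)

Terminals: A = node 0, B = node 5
Nodal analysis, taking node 5 as the 0 V reference.
Source V1 fixes V_0 = 12 V.
KCL at each unknown node (sum of currents leaving = 0; resistances in Ω):
  Node 1: (V_1 - 12)/1100 + (V_1 - V_2)/16000 + (V_1 - V_4)/3.9 = 0
  Node 2: (V_2 - V_1)/16000 + (V_2 - 0)/220 = 0
  Node 3: (V_3 - V_4)/82000 + (V_3 - 12)/3.6 = 0
  Node 4: (V_4 - V_3)/82000 + (V_4 - 0)/24 + (V_4 - V_1)/3.9 = 0
Collecting terms (coefficients in siemens):
  0.2574·V_1 - 0.0000625·V_2 - 0.2564·V_4 = 0.01091
  0.004608·V_2 - 0.0000625·V_1 = 0
  0.2778·V_3 - 0.0000122·V_4 = 3.333
  0.2981·V_4 - 0.2564·V_1 - 0.0000122·V_3 = 0
Solving these 4 simultaneous equations (Gaussian elimination) gives:
  V_1 = 0.2997 V, V_2 = 0.004065 V, V_3 = 12 V, V_4 = 0.2583 V
Power in each resistor, P = (ΔV)²/R:
  P_R1 = (12 - 0.2997)²/1100 = 0.1245 W
  P_R2 = (0.2997 - 0.004065)²/16000 = 0.000005462 W
  P_R3 = (12 - 0.2583)²/82000 = 0.001681 W
  P_R4 = (0.2583 - 0)²/24 = 0.002779 W
  P_R5 = (12 - 12)²/3.6 = 0.00000007381 W
  P_R6 = (0.2997 - 0.2583)²/3.9 = 0.0004397 W
  P_R7 = (0.004065 - 0)²/220 = 0.0000000751 W
P_total = P_R1 + P_R2 + P_R3 + P_R4 + P_R5 + P_R6 + P_R7 = 0.1294 W

Final answer: 0.1294 W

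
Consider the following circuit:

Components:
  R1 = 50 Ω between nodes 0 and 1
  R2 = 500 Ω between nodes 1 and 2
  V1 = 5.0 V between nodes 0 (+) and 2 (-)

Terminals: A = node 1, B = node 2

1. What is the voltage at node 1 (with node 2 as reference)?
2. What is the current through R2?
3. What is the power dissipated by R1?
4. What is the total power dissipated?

Nodal analysis, taking node 2 as the 0 V reference.
Source V1 fixes V_0 = 5 V.
KCL at each unknown node (sum of currents leaving = 0; resistances in Ω):
  Node 1: (V_1 - 5)/50 + (V_1 - 0)/500 = 0
Collecting terms: 0.022 × V_1 = 0.1  =>  V_1 = 4.545 V
Part 1:
  Read off the nodal solution: V_1 = 4.545 V
Part 2:
  I_R2 = (V_1 - V_2)/R2 = (4.545 - 0)/500 = 0.009091 A
  Magnitude: I_R2 = 0.009091 A
Part 3:
  I_R1 = (V_0 - V_1)/R1 = (5 - 4.545)/50 = 0.009091 A
  P_R1 = I_R1² × R1 = (0.009091)² × 50 = 0.004132 W
Part 4:
  Power in each resistor, P = (ΔV)²/R:
    P_R1 = (5 - 4.545)²/50 = 0.004132 W
    P_R2 = (4.545 - 0)²/500 = 0.04132 W
  P_total = P_R1 + P_R2 = 0.04545 W

Final answers:
1. V_1 = 4.545 V
2. I_R2 = 0.009091 A
3. P_R1 = 0.004132 W
4. P_total = 0.04545 W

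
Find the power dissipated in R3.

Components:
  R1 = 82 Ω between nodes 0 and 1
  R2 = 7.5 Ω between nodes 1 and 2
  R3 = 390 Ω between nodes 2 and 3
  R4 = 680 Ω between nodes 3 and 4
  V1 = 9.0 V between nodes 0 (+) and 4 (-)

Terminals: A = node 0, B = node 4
Nodal analysis, taking node 4 as the 0 V reference.
Source V1 fixes V_0 = 9 V.
KCL at each unknown node (sum of currents leaving = 0; resistances in Ω):
  Node 1: (V_1 - 9)/82 + (V_1 - V_2)/7.5 = 0
  Node 2: (V_2 - V_1)/7.5 + (V_2 - V_3)/390 = 0
  Node 3: (V_3 - V_2)/390 + (V_3 - 0)/680 = 0
Collecting terms (coefficients in siemens):
  0.1455·V_1 - 0.1333·V_2 = 0.1098
  0.1359·V_2 - 0.1333·V_1 - 0.002564·V_3 = 0
  0.004035·V_3 - 0.002564·V_2 = 0
Solving these 3 simultaneous equations (Gaussian elimination) gives:
  V_1 = 8.364 V, V_2 = 8.305 V, V_3 = 5.278 V
I_R3 = (V_2 - V_3)/R3 = (8.305 - 5.278)/390 = 0.007762 A
P_R3 = I_R3² × R3 = (0.007762)² × 390 = 0.0235 W

Final answer: 0.0235 W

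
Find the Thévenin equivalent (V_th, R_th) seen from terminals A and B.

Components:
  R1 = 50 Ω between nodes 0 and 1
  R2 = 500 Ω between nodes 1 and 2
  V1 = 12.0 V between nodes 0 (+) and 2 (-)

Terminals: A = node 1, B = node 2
Step 1 — V_th is the open-circuit voltage V_A - V_B (nothing connected across the terminals).
Nodal analysis, taking node 2 as the 0 V reference.
Source V1 fixes V_0 = 12 V.
KCL at each unknown node (sum of currents leaving = 0; resistances in Ω):
  Node 1: (V_1 - 12)/50 + (V_1 - 0)/500 = 0
Collecting terms: 0.022 × V_1 = 0.24  =>  V_1 = 10.91 V
V_th = V_1 - V_2 = 10.91 - 0 = 10.91 V
Step 2 — R_th: zero the source — replace V1 by a short circuit (node 2 merges into node 0) — and find the resistance seen between A (node 1) and B (node 0).
Reduce the network between node 1 (A) and node 0 (B) by series/parallel combination:
  Rp1 = R1 ‖ R2 (parallel, both between nodes 0 and 1) = 1/(1/50 + 1/500) = 45.45 Ω
R_th = 45.45 Ω

Final answer: V_th = 10.91 V, R_th = 45.45 Ω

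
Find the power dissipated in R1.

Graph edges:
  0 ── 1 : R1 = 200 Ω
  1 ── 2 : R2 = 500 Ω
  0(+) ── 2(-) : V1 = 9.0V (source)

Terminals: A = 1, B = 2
Nodal analysis, taking node 2 as the 0 V reference.
Source V1 fixes V_0 = 9 V.
KCL at each unknown node (sum of currents leaving = 0; resistances in Ω):
  Node 1: (V_1 - 9)/200 + (V_1 - 0)/500 = 0
Collecting terms: 0.007 × V_1 = 0.045  =>  V_1 = 6.429 V
I_R1 = (V_0 - V_1)/R1 = (9 - 6.429)/200 = 0.01286 A
P_R1 = I_R1² × R1 = (0.01286)² × 200 = 0.03306 W

Final answer: 0.03306 W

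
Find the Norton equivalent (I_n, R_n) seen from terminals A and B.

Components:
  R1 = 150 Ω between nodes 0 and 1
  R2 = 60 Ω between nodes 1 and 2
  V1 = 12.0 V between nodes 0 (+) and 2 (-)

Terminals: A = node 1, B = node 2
Find the Thévenin equivalent first; then I_n = V_th/R_th and R_n = R_th.
Step 1 — V_th is the open-circuit voltage V_A - V_B (nothing connected across the terminals).
Nodal analysis, taking node 2 as the 0 V reference.
Source V1 fixes V_0 = 12 V.
KCL at each unknown node (sum of currents leaving = 0; resistances in Ω):
  Node 1: (V_1 - 12)/150 + (V_1 - 0)/60 = 0
Collecting terms: 0.02333 × V_1 = 0.08  =>  V_1 = 3.429 V
V_th = V_1 - V_2 = 3.429 - 0 = 3.429 V
Step 2 — R_th: zero the source — replace V1 by a short circuit (node 2 merges into node 0) — and find the resistance seen between A (node 1) and B (node 0).
Reduce the network between node 1 (A) and node 0 (B) by series/parallel combination:
  Rp1 = R1 ‖ R2 (parallel, both between nodes 0 and 1) = 1/(1/150 + 1/60) = 42.86 Ω
R_th = 42.86 Ω
I_n = V_th/R_th = 3.429/42.86 = 0.08 A, and R_n = R_th = 42.86 Ω

Final answer: I_n = 0.08 A, R_n = 42.86 Ω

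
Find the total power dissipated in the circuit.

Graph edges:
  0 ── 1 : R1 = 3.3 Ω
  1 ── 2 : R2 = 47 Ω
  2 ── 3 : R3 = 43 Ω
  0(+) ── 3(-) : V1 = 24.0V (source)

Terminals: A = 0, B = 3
Nodal analysis, taking node 3 as the 0 V reference.
Source V1 fixes V_0 = 24 V.
KCL at each unknown node (sum of currents leaving = 0; resistances in Ω):
  Node 1: (V_1 - 24)/3.3 + (V_1 - V_2)/47 = 0
  Node 2: (V_2 - V_1)/47 + (V_2 - 0)/43 = 0
Collecting terms (coefficients in siemens):
  0.3243·V_1 - 0.02128·V_2 = 7.273
  0.04453·V_2 - 0.02128·V_1 = 0
Determinant D = (0.3243)(0.04453) - (-0.02128)(-0.02128) = 0.01399
V_1 = [(7.273)(0.04453) - (-0.02128)(0)]/D = 23.15 V
V_2 = [(0.3243)(0) - (7.273)(-0.02128)]/D = 11.06 V
Power in each resistor, P = (ΔV)²/R:
  P_R1 = (24 - 23.15)²/3.3 = 0.2184 W
  P_R2 = (23.15 - 11.06)²/47 = 3.11 W
  P_R3 = (11.06 - 0)²/43 = 2.845 W
P_total = P_R1 + P_R2 + P_R3 = 6.174 W

Final answer: 6.174 W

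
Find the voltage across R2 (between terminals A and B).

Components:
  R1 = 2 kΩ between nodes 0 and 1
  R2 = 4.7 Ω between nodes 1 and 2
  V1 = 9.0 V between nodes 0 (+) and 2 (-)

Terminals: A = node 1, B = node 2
R1 and R2 are in series across V1 (node 0 → node 1 → node 2), and the output A–B is taken across R2, so this is a voltage divider.
Series current: I = V1/(R1 + R2) = 9/(2000 + 4.7) = 9/2005 = 0.004489 A
V_R2 = I × R2 = V1 × R2/(R1 + R2) = 9 × 4.7/2005 = 0.0211 V

Final answer: 0.0211 V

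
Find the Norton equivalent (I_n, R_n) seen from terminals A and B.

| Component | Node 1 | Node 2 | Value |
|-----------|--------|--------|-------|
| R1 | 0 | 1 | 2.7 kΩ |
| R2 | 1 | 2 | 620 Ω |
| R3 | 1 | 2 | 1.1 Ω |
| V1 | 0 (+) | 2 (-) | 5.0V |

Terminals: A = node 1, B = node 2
Find the Thévenin equivalent first; then I_n = V_th/R_th and R_n = R_th.
Step 1 — V_th is the open-circuit voltage V_A - V_B (nothing connected across the terminals).
Nodal analysis, taking node 2 as the 0 V reference.
Source V1 fixes V_0 = 5 V.
KCL at each unknown node (sum of currents leaving = 0; resistances in Ω):
  Node 1: (V_1 - 5)/2700 + (V_1 - 0)/620 + (V_1 - 0)/1.1 = 0
Collecting terms: 0.9111 × V_1 = 0.001852  =>  V_1 = 0.002033 V
V_th = V_1 - V_2 = 0.002033 - 0 = 0.002033 V
Step 2 — R_th: zero the source — replace V1 by a short circuit (node 2 merges into node 0) — and find the resistance seen between A (node 1) and B (node 0).
Reduce the network between node 1 (A) and node 0 (B) by series/parallel combination:
  Rp1 = R1 ‖ R2 ‖ R3 (parallel, all between nodes 0 and 1) = 1/(1/2700 + 1/620 + 1/1.1) = 1.098 Ω
R_th = 1.098 Ω
I_n = V_th/R_th = 0.002033/1.098 = 0.001852 A, and R_n = R_th = 1.098 Ω

Final answer: I_n = 0.001852 A, R_n = 1.098 Ω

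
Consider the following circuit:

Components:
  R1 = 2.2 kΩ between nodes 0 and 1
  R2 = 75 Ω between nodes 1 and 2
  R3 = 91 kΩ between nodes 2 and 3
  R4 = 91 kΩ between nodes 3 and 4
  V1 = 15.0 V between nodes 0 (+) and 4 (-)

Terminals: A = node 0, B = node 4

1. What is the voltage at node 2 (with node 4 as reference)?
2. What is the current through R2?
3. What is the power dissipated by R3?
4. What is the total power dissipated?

Nodal analysis, taking node 4 as the 0 V reference.
Source V1 fixes V_0 = 15 V.
KCL at each unknown node (sum of currents leaving = 0; resistances in Ω):
  Node 1: (V_1 - 15)/2200 + (V_1 - V_2)/75 = 0
  Node 2: (V_2 - V_1)/75 + (V_2 - V_3)/91000 = 0
  Node 3: (V_3 - V_2)/91000 + (V_3 - 0)/91000 = 0
Collecting terms (coefficients in siemens):
  0.01379·V_1 - 0.01333·V_2 = 0.006818
  0.01334·V_2 - 0.01333·V_1 - 0.00001099·V_3 = 0
  0.00002198·V_3 - 0.00001099·V_2 = 0
Solving these 3 simultaneous equations (Gaussian elimination) gives:
  V_1 = 14.82 V, V_2 = 14.81 V, V_3 = 7.407 V
Part 1:
  Read off the nodal solution: V_2 = 14.81 V
Part 2:
  I_R2 = (V_1 - V_2)/R2 = (14.82 - 14.81)/75 = 0.0000814 A
  Magnitude: I_R2 = 0.0000814 A
Part 3:
  I_R3 = (V_2 - V_3)/R3 = (14.81 - 7.407)/91000 = 0.0000814 A
  P_R3 = I_R3² × R3 = (0.0000814)² × 91000 = 0.000603 W
Part 4:
  Power in each resistor, P = (ΔV)²/R:
    P_R1 = (15 - 14.82)²/2200 = 0.00001458 W
    P_R2 = (14.82 - 14.81)²/75 = 0.0000004969 W
    P_R3 = (14.81 - 7.407)²/91000 = 0.000603 W
    P_R4 = (7.407 - 0)²/91000 = 0.000603 W
  P_total = P_R1 + P_R2 + P_R3 + P_R4 = 0.001221 W

Final answers:
1. V_2 = 14.81 V
2. I_R2 = 8.14e-05 A
3. P_R3 = 0.000603 W
4. P_total = 0.001221 W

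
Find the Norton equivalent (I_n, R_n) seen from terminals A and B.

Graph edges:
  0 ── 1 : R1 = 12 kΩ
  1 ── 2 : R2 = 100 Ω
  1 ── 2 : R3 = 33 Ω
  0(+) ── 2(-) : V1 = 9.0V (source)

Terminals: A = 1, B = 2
Find the Thévenin equivalent first; then I_n = V_th/R_th and R_n = R_th.
Step 1 — V_th is the open-circuit voltage V_A - V_B (nothing connected across the terminals).
Nodal analysis, taking node 2 as the 0 V reference.
Source V1 fixes V_0 = 9 V.
KCL at each unknown node (sum of currents leaving = 0; resistances in Ω):
  Node 1: (V_1 - 9)/12000 + (V_1 - 0)/100 + (V_1 - 0)/33 = 0
Collecting terms: 0.04039 × V_1 = 0.00075  =>  V_1 = 0.01857 V
V_th = V_1 - V_2 = 0.01857 - 0 = 0.01857 V
Step 2 — R_th: zero the source — replace V1 by a short circuit (node 2 merges into node 0) — and find the resistance seen between A (node 1) and B (node 0).
Reduce the network between node 1 (A) and node 0 (B) by series/parallel combination:
  Rp1 = R1 ‖ R2 ‖ R3 (parallel, all between nodes 0 and 1) = 1/(1/12000 + 1/100 + 1/33) = 24.76 Ω
R_th = 24.76 Ω
I_n = V_th/R_th = 0.01857/24.76 = 0.00075 A, and R_n = R_th = 24.76 Ω

Final answer: I_n = 0.00075 A, R_n = 24.76 Ω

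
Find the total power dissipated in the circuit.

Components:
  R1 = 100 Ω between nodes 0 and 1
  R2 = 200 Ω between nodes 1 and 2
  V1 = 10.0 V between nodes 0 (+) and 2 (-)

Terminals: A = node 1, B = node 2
Nodal analysis, taking node 2 as the 0 V reference.
Source V1 fixes V_0 = 10 V.
KCL at each unknown node (sum of currents leaving = 0; resistances in Ω):
  Node 1: (V_1 - 10)/100 + (V_1 - 0)/200 = 0
Collecting terms: 0.015 × V_1 = 0.1  =>  V_1 = 6.667 V
Power in each resistor, P = (ΔV)²/R:
  P_R1 = (10 - 6.667)²/100 = 0.1111 W
  P_R2 = (6.667 - 0)²/200 = 0.2222 W
P_total = P_R1 + P_R2 = 0.3333 W

Final answer: 0.3333 W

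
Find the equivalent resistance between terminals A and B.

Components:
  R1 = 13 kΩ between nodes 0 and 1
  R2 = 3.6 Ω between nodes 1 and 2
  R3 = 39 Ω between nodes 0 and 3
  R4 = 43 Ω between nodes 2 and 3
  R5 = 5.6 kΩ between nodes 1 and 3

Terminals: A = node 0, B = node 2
The network is not a plain series/parallel combination. Inject a 1 A test current into terminal A (node 0) and return it from terminal B (node 2); then R_eq = V_A / (1 A).
Nodal analysis, taking node 2 as the 0 V reference.
Current source I_test pushes 1 A into node 0 and draws it out of node 2.
KCL at each unknown node (sum of currents leaving = 0; resistances in Ω):
  Node 0: (V_0 - V_1)/13000 + (V_0 - V_3)/39 - 1 = 0
  Node 1: (V_1 - V_0)/13000 + (V_1 - 0)/3.6 + (V_1 - V_3)/5600 = 0
  Node 3: (V_3 - V_0)/39 + (V_3 - V_1)/5600 + (V_3 - 0)/43 = 0
Collecting terms (coefficients in siemens):
  0.02572·V_0 - 0.00007692·V_1 - 0.02564·V_3 = 1
  0.278·V_1 - 0.00007692·V_0 - 0.0001786·V_3 = 0
  0.04908·V_3 - 0.02564·V_0 - 0.0001786·V_1 = 0
Solving these 3 simultaneous equations (Gaussian elimination) gives:
  V_0 = 81.16 V, V_1 = 0.04969 V, V_3 = 42.41 V
R_eq = V_0 / 1 A = 81.16 Ω

Final answer: 81.16 Ω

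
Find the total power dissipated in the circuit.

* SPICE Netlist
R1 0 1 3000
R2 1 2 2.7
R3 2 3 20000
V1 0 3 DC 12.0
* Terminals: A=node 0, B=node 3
Nodal analysis, taking node 3 as the 0 V reference.
Source V1 fixes V_0 = 12 V.
KCL at each unknown node (sum of currents leaving = 0; resistances in Ω):
  Node 1: (V_1 - 12)/3000 + (V_1 - V_2)/2.7 = 0
  Node 2: (V_2 - V_1)/2.7 + (V_2 - 0)/20000 = 0
Collecting terms (coefficients in siemens):
  0.3707·V_1 - 0.3704·V_2 = 0.004
  0.3704·V_2 - 0.3704·V_1 = 0
Determinant D = (0.3707)(0.3704) - (-0.3704)(-0.3704) = 0.000142
V_1 = [(0.004)(0.3704) - (-0.3704)(0)]/D = 10.43 V
V_2 = [(0.3707)(0) - (0.004)(-0.3704)]/D = 10.43 V
Power in each resistor, P = (ΔV)²/R:
  P_R1 = (12 - 10.43)²/3000 = 0.0008164 W
  P_R2 = (10.43 - 10.43)²/2.7 = 0.0000007348 W
  P_R3 = (10.43 - 0)²/20000 = 0.005443 W
P_total = P_R1 + P_R2 + P_R3 = 0.00626 W

Final answer: 0.00626 W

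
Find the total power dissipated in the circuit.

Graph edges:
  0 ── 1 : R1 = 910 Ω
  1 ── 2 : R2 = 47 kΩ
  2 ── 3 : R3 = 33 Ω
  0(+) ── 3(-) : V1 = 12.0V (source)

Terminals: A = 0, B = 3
Nodal analysis, taking node 3 as the 0 V reference.
Source V1 fixes V_0 = 12 V.
KCL at each unknown node (sum of currents leaving = 0; resistances in Ω):
  Node 1: (V_1 - 12)/910 + (V_1 - V_2)/47000 = 0
  Node 2: (V_2 - V_1)/47000 + (V_2 - 0)/33 = 0
Collecting terms (coefficients in siemens):
  0.00112·V_1 - 0.00002128·V_2 = 0.01319
  0.03032·V_2 - 0.00002128·V_1 = 0
Determinant D = (0.00112)(0.03032) - (-0.00002128)(-0.00002128) = 0.00003397
V_1 = [(0.01319)(0.03032) - (-0.00002128)(0)]/D = 11.77 V
V_2 = [(0.00112)(0) - (0.01319)(-0.00002128)]/D = 0.00826 V
Power in each resistor, P = (ΔV)²/R:
  P_R1 = (12 - 11.77)²/910 = 0.00005701 W
  P_R2 = (11.77 - 0.00826)²/47000 = 0.002944 W
  P_R3 = (0.00826 - 0)²/33 = 0.000002067 W
P_total = P_R1 + P_R2 + P_R3 = 0.003004 W

Final answer: 0.003004 W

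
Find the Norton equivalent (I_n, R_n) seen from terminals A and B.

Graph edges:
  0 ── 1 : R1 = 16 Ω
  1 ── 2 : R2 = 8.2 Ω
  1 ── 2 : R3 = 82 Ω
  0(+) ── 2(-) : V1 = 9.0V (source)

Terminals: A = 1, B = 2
Find the Thévenin equivalent first; then I_n = V_th/R_th and R_n = R_th.
Step 1 — V_th is the open-circuit voltage V_A - V_B (nothing connected across the terminals).
Nodal analysis, taking node 2 as the 0 V reference.
Source V1 fixes V_0 = 9 V.
KCL at each unknown node (sum of currents leaving = 0; resistances in Ω):
  Node 1: (V_1 - 9)/16 + (V_1 - 0)/8.2 + (V_1 - 0)/82 = 0
Collecting terms: 0.1966 × V_1 = 0.5625  =>  V_1 = 2.86 V
V_th = V_1 - V_2 = 2.86 - 0 = 2.86 V
Step 2 — R_th: zero the source — replace V1 by a short circuit (node 2 merges into node 0) — and find the resistance seen between A (node 1) and B (node 0).
Reduce the network between node 1 (A) and node 0 (B) by series/parallel combination:
  Rp1 = R1 ‖ R2 ‖ R3 (parallel, all between nodes 0 and 1) = 1/(1/16 + 1/8.2 + 1/82) = 5.085 Ω
R_th = 5.085 Ω
I_n = V_th/R_th = 2.86/5.085 = 0.5625 A, and R_n = R_th = 5.085 Ω

Final answer: I_n = 0.5625 A, R_n = 5.085 Ω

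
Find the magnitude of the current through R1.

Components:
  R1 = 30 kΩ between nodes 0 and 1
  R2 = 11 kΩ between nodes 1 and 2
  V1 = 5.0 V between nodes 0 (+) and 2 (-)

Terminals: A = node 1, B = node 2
Nodal analysis, taking node 2 as the 0 V reference.
Source V1 fixes V_0 = 5 V.
KCL at each unknown node (sum of currents leaving = 0; resistances in Ω):
  Node 1: (V_1 - 5)/30000 + (V_1 - 0)/11000 = 0
Collecting terms: 0.0001242 × V_1 = 0.0001667  =>  V_1 = 1.341 V
I_R1 = (V_0 - V_1)/R1 = (5 - 1.341)/30000 = 0.000122 A
|I_R1| = 0.000122 A

Final answer: |I_R1| = 0.000122 A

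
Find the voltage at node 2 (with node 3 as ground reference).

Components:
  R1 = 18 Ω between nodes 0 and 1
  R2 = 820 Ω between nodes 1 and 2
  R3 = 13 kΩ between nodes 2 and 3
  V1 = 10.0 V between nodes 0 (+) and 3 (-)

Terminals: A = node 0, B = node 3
Nodal analysis, taking node 3 as the 0 V reference.
Source V1 fixes V_0 = 10 V.
KCL at each unknown node (sum of currents leaving = 0; resistances in Ω):
  Node 1: (V_1 - 10)/18 + (V_1 - V_2)/820 = 0
  Node 2: (V_2 - V_1)/820 + (V_2 - 0)/13000 = 0
Collecting terms (coefficients in siemens):
  0.05678·V_1 - 0.00122·V_2 = 0.5556
  0.001296·V_2 - 0.00122·V_1 = 0
Determinant D = (0.05678)(0.001296) - (-0.00122)(-0.00122) = 0.00007212
V_1 = [(0.5556)(0.001296) - (-0.00122)(0)]/D = 9.987 V
V_2 = [(0.05678)(0) - (0.5556)(-0.00122)]/D = 9.394 V
The requested potential is V_2 = 9.394 V.

Final answer: V_2 = 9.394 V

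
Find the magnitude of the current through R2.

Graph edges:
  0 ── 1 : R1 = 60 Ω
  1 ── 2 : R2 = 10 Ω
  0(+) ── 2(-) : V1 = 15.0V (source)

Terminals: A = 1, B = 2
Nodal analysis, taking node 2 as the 0 V reference.
Source V1 fixes V_0 = 15 V.
KCL at each unknown node (sum of currents leaving = 0; resistances in Ω):
  Node 1: (V_1 - 15)/60 + (V_1 - 0)/10 = 0
Collecting terms: 0.1167 × V_1 = 0.25  =>  V_1 = 2.143 V
I_R2 = (V_1 - V_2)/R2 = (2.143 - 0)/10 = 0.2143 A
|I_R2| = 0.2143 A

Final answer: |I_R2| = 0.2143 A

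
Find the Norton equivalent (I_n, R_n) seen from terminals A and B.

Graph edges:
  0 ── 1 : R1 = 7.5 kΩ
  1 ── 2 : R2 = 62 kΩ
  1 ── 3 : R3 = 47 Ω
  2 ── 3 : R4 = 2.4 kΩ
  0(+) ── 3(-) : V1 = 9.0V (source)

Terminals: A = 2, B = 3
Find the Thévenin equivalent first; then I_n = V_th/R_th and R_n = R_th.
Step 1 — V_th is the open-circuit voltage V_A - V_B (nothing connected across the terminals).
Nodal analysis, taking node 3 as the 0 V reference.
Source V1 fixes V_0 = 9 V.
KCL at each unknown node (sum of currents leaving = 0; resistances in Ω):
  Node 1: (V_1 - 9)/7500 + (V_1 - V_2)/62000 + (V_1 - 0)/47 = 0
  Node 2: (V_2 - V_1)/62000 + (V_2 - 0)/2400 = 0
Collecting terms (coefficients in siemens):
  0.02143·V_1 - 0.00001613·V_2 = 0.0012
  0.0004328·V_2 - 0.00001613·V_1 = 0
Determinant D = (0.02143)(0.0004328) - (-0.00001613)(-0.00001613) = 0.000009273
V_1 = [(0.0012)(0.0004328) - (-0.00001613)(0)]/D = 0.05601 V
V_2 = [(0.02143)(0) - (0.0012)(-0.00001613)]/D = 0.002087 V
V_th = V_2 - V_3 = 0.002087 - 0 = 0.002087 V
Step 2 — R_th: zero the source — replace V1 by a short circuit (node 3 merges into node 0) — and find the resistance seen between A (node 2) and B (node 0).
Reduce the network between node 2 (A) and node 0 (B) by series/parallel combination:
  Rp1 = R1 ‖ R3 (parallel, both between nodes 0 and 1) = 1/(1/7500 + 1/47) = 46.71 Ω
  Rs1 = R2 + Rp1 (series, joined only at node 1) = 62000 + 46.71 = 62050 Ω
  Rp2 = R4 ‖ Rs1 (parallel, both between nodes 0 and 2) = 1/(1/2400 + 1/62050) = 2311 Ω
R_th = 2.311 kΩ
I_n = V_th/R_th = 0.002087/2311 = 0.0000009033 A, and R_n = R_th = 2.311 kΩ

Final answer: I_n = 9.033e-07 A, R_n = 2.311 kΩ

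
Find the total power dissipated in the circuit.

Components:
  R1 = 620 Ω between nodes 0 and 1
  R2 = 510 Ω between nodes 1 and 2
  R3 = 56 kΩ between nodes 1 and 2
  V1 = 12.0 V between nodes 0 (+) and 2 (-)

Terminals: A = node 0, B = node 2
Nodal analysis, taking node 2 as the 0 V reference.
Source V1 fixes V_0 = 12 V.
KCL at each unknown node (sum of currents leaving = 0; resistances in Ω):
  Node 1: (V_1 - 12)/620 + (V_1 - 0)/510 + (V_1 - 0)/56000 = 0
Collecting terms: 0.003592 × V_1 = 0.01935  =>  V_1 = 5.389 V
Power in each resistor, P = (ΔV)²/R:
  P_R1 = (12 - 5.389)²/620 = 0.07049 W
  P_R2 = (5.389 - 0)²/510 = 0.05694 W
  P_R3 = (5.389 - 0)²/56000 = 0.0005186 W
P_total = P_R1 + P_R2 + P_R3 = 0.128 W

Final answer: 0.128 W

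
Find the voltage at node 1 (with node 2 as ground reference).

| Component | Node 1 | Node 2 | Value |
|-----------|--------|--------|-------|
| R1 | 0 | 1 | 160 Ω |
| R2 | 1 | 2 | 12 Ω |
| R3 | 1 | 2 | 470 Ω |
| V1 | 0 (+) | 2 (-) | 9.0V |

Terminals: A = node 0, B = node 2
Nodal analysis, taking node 2 as the 0 V reference.
Source V1 fixes V_0 = 9 V.
KCL at each unknown node (sum of currents leaving = 0; resistances in Ω):
  Node 1: (V_1 - 9)/160 + (V_1 - 0)/12 + (V_1 - 0)/470 = 0
Collecting terms: 0.09171 × V_1 = 0.05625  =>  V_1 = 0.6133 V
The requested potential is V_1 = 0.6133 V.

Final answer: V_1 = 0.6133 V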